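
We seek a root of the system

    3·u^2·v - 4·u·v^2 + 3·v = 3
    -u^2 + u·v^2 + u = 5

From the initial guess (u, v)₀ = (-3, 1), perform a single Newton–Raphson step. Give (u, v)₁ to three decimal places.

(-0.180, 1.427)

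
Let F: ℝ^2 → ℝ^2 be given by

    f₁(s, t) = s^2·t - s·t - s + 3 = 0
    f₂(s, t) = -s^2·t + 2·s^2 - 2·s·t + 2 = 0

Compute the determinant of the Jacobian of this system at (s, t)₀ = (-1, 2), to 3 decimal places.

1.000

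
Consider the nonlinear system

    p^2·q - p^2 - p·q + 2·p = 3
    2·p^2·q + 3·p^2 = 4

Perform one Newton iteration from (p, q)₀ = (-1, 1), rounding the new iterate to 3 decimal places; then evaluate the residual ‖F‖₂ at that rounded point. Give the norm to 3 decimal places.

At (-1, 1): F = (-4.000, 1.000).
Jacobian J = [[2·p·q - 2·p - q + 2, p^2 - p], [4·p·q + 6·p, 2·p^2]].
At the point, J = [[1.000, 2.000], [-10.000, 2.000]] (det J = 22.000).
Solving J·Δ = −F gives Δ = (0.455, 1.773).
Then the next iterate is (p, q)₁ = (-0.545, 2.773).
Re-evaluating at (-0.545, 2.773): F = (-2.05209, -1.46162), so ‖F‖₂ = 2.519.

2.519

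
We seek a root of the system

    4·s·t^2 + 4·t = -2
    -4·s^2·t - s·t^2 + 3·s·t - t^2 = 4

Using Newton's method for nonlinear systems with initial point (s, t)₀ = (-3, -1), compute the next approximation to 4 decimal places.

At (-3, -1): F = (-14.0000, 43.0000).
Jacobian J = [[4·t^2, 8·s·t + 4], [-8·s·t - t^2 + 3·t, -4·s^2 - 2·s·t + 3·s - 2·t]].
At the point, J = [[4.0000, 28.0000], [-28.0000, -49.0000]] (det J = 588.0000).
Solving J·Δ = −F gives Δ = (0.8810, 0.3741).
Then the next iterate is (s, t)₁ = (-2.1190, -0.6259).

(-2.1190, -0.6259)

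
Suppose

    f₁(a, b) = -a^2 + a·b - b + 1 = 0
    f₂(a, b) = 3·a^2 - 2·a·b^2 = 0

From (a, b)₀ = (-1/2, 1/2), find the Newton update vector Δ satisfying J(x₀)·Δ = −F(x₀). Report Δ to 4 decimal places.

At (-1/2, 1/2): F = (0.0000, 1.0000).
Jacobian J = [[-2·a + b, a - 1], [6·a - 2·b^2, -4·a·b]].
At the point, J = [[1.5000, -1.5000], [-3.5000, 1.0000]] (det J = -3.7500).
Solving J·Δ = −F gives Δ = (0.4000, 0.4000).

(0.4000, 0.4000)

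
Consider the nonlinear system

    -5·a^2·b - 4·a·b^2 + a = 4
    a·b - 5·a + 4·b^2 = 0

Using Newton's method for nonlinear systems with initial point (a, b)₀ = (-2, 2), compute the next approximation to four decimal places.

(-0.8083, 0.6839)

At (-2, 2): F = (-14.0000, 22.0000).
Jacobian J = [[-10·a·b - 4·b^2 + 1, -5·a^2 - 8·a·b], [b - 5, a + 8·b]].
At the point, J = [[25.0000, 12.0000], [-3.0000, 14.0000]] (det J = 386.0000).
Solving J·Δ = −F gives Δ = (1.1917, -1.3161).
Then the next iterate is (a, b)₁ = (-0.8083, 0.6839).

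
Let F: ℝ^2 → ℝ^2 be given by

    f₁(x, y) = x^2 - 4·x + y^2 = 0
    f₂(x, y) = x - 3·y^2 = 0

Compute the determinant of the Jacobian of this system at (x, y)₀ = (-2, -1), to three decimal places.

J = [[2·x - 4, 2·y], [1, -6·y]].
At the point, J = [[-8.000, -2.000], [1.000, 6.000]].
det J = -46.000.

-46.000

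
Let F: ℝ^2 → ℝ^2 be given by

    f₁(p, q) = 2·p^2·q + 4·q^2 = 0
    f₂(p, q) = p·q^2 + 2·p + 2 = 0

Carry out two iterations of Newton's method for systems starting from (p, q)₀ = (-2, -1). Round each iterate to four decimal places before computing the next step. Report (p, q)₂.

(-0.6897, -0.8405)

At (-2, -1): F = (-4.0000, -4.0000).
Jacobian J = [[4·p·q, 2·p^2 + 8·q], [q^2 + 2, 2·p·q]].
At the point, J = [[8.0000, 0.0000], [3.0000, 4.0000]] (det J = 32.0000).
Solving J·Δ = −F gives Δ = (0.5000, 0.6250).
Then the next iterate is (p, q)₁ = (-1.5000, -0.3750).
Round to (-1.5000, -0.3750) and repeat: F = (-1.1250, -1.210938), J = [[2.2500, 1.5000], [2.140625, 1.1250]].
Δ = (0.8103, -0.4655), so (p, q)₂ = (-0.6897, -0.8405).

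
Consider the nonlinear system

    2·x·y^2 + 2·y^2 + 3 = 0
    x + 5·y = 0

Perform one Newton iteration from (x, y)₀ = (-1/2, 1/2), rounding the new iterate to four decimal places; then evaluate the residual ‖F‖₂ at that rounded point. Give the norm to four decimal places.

69.0000

At (-1/2, 1/2): F = (3.2500, 2.0000).
Jacobian J = [[2·y^2, 4·x·y + 4·y], [1, 5]].
At the point, J = [[0.5000, 1.0000], [1.0000, 5.0000]] (det J = 1.5000).
Solving J·Δ = −F gives Δ = (-9.5000, 1.5000).
Then the next iterate is (x, y)₁ = (-10.0000, 2.0000).
Re-evaluating at (-10.0000, 2.0000): F = (-69.0000, 0.0000), so ‖F‖₂ = 69.0000.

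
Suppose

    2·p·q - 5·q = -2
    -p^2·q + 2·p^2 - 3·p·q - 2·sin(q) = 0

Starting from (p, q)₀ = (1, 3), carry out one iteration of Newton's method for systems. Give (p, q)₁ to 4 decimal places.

At (1, 3): F = (-7.0000, -10.282240).
Jacobian J = [[2·q, 2·p - 5], [-2·p·q + 4·p - 3·q, -p^2 - 3·p - 2·cos(q)]].
At the point, J = [[6.0000, -3.0000], [-11.0000, -2.020015]] (det J = -45.120090).
Solving J·Δ = −F gives Δ = (-0.3703, -3.0739).
Then the next iterate is (p, q)₁ = (0.6297, -0.0739).

(0.6297, -0.0739)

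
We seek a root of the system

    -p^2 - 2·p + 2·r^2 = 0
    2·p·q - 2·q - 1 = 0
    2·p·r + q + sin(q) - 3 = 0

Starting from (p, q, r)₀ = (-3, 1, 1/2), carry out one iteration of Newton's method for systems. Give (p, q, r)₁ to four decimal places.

(-1.9995, 0.1251, -0.2509)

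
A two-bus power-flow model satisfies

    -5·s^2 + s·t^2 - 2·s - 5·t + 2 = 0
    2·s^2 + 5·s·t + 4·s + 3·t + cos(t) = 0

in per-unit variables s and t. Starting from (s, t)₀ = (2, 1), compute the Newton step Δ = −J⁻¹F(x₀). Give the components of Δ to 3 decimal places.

At (2, 1): F = (-25.000, 29.54030).
Jacobian J = [[-10·s + t^2 - 2, 2·s·t - 5], [4·s + 5·t + 4, 5·s - sin(t) + 3]].
At the point, J = [[-21.000, -1.000], [17.000, 12.15853]] (det J = -238.32911).
Solving J·Δ = −F gives Δ = (-1.151, -0.820).

(-1.151, -0.820)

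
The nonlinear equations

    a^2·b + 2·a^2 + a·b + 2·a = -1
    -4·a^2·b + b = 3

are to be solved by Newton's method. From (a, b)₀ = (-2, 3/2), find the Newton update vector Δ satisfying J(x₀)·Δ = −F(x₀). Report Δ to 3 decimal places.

At (-2, 3/2): F = (8.000, -25.500).
Jacobian J = [[2·a·b + 4·a + b + 2, a^2 + a], [-8·a·b, -4·a^2 + 1]].
At the point, J = [[-10.500, 2.000], [24.000, -15.000]] (det J = 109.500).
Solving J·Δ = −F gives Δ = (0.630, -0.692).

(0.630, -0.692)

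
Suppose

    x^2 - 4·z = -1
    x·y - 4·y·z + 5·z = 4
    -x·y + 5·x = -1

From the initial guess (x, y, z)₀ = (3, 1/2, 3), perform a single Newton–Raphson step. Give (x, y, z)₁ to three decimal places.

(-1.529, -1.461, -4.294)

At (3, 1/2, 3): F = (-2.000, 6.500, 14.500).
Jacobian J = [[2·x, 0, -4], [y, x - 4·z, -4·y + 5], [-y + 5, -x, 0]].
At the point, J = [[6.000, 0.000, -4.000], [0.500, -9.000, 3.000], [4.500, -3.000, 0.000]] (det J = -102.000).
Solving J·Δ = −F gives Δ = (-4.529, -1.961, -7.294).
Then the next iterate is (x, y, z)₁ = (-1.529, -1.461, -4.294).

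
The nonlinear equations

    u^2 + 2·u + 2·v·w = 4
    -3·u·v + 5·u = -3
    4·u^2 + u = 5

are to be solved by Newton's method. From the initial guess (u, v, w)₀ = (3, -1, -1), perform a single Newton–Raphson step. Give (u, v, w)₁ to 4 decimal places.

At (3, -1, -1): F = (13.0000, 27.0000, 34.0000).
Jacobian J = [[2·u + 2, 2·w, 2·v], [-3·v + 5, -3·u, 0], [8·u + 1, 0, 0]].
At the point, J = [[8.0000, -2.0000, -2.0000], [8.0000, -9.0000, 0.0000], [25.0000, 0.0000, 0.0000]] (det J = -450.0000).
Solving J·Δ = −F gives Δ = (-1.3600, 1.7911, -0.7311).
Then the next iterate is (u, v, w)₁ = (1.6400, 0.7911, -1.7311).

(1.6400, 0.7911, -1.7311)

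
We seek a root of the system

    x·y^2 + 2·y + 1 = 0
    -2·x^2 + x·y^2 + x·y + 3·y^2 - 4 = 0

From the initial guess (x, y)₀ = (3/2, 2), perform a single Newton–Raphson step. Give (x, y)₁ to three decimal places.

(0.032, 1.359)

At (3/2, 2): F = (11.000, 12.500).
Jacobian J = [[y^2, 2·x·y + 2], [-4·x + y^2 + y, 2·x·y + x + 6·y]].
At the point, J = [[4.000, 8.000], [0.000, 19.500]] (det J = 78.000).
Solving J·Δ = −F gives Δ = (-1.468, -0.641).
Then the next iterate is (x, y)₁ = (0.032, 1.359).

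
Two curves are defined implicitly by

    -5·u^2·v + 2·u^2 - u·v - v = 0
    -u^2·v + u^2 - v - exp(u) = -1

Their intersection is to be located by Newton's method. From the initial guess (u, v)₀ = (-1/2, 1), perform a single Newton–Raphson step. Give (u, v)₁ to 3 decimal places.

(-0.359, 0.447)

At (-1/2, 1): F = (-1.250, -0.60653).
Jacobian J = [[-10·u·v + 4·u - v, -5·u^2 - u - 1], [-2·u·v + 2·u - exp(u), -u^2 - 1]].
At the point, J = [[2.000, -1.750], [-0.60653, -1.250]] (det J = -3.56143).
Solving J·Δ = −F gives Δ = (0.141, -0.553).
Then the next iterate is (u, v)₁ = (-0.359, 0.447).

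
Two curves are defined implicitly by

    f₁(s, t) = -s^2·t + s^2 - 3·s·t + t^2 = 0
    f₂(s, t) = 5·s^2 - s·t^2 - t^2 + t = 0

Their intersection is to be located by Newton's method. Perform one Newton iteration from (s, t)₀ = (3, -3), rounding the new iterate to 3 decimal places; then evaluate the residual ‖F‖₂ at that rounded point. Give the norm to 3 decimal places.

At (3, -3): F = (72.000, 6.000).
Jacobian J = [[-2·s·t + 2·s - 3·t, -s^2 - 3·s + 2·t], [10·s - t^2, -2·s·t - 2·t + 1]].
At the point, J = [[33.000, -24.000], [21.000, 25.000]] (det J = 1329.000).
Solving J·Δ = −F gives Δ = (-1.463, 0.989).
Then the next iterate is (s, t)₁ = (1.537, -2.011).
Re-evaluating at (1.537, -2.011): F = (20.42994, -0.45909), so ‖F‖₂ = 20.435.

20.435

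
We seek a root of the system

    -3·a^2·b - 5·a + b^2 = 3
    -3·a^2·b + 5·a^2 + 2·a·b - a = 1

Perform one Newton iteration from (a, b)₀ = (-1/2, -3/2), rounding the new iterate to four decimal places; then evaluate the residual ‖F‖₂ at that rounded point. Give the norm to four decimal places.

At (-1/2, -3/2): F = (2.8750, 3.3750).
Jacobian J = [[-6·a·b - 5, -3·a^2 + 2·b], [-6·a·b + 10·a + 2·b - 1, -3·a^2 + 2·a]].
At the point, J = [[-9.5000, -3.7500], [-13.5000, -1.7500]] (det J = -34.0000).
Solving J·Δ = −F gives Δ = (0.2243, 0.1985).
Then the next iterate is (a, b)₁ = (-0.2757, -1.3015).
Re-evaluating at (-0.2757, -1.3015): F = (0.369185, 0.670183), so ‖F‖₂ = 0.7651.

0.7651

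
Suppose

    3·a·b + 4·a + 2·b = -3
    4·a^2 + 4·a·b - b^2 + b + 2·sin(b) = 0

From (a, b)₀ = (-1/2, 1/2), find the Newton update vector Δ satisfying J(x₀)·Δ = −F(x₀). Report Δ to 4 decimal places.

At (-1/2, 1/2): F = (1.2500, 1.208851).
Jacobian J = [[3·b + 4, 3·a + 2], [8·a + 4·b, 4·a - 2·b + 2·cos(b) + 1]].
At the point, J = [[5.5000, 0.5000], [-2.0000, -0.244835]] (det J = -0.346592).
Solving J·Δ = −F gives Δ = (-2.6269, 26.3961).

(-2.6269, 26.3961)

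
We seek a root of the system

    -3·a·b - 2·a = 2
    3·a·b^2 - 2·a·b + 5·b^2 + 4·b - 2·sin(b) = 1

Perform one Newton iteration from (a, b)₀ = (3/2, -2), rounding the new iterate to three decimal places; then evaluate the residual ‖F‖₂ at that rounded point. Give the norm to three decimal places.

7.772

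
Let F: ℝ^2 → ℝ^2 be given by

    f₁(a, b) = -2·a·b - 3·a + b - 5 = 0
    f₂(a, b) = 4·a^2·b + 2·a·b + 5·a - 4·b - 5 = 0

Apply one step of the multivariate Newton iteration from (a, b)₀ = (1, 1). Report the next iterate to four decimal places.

(4.2000, -24.0000)

At (1, 1): F = (-9.0000, 2.0000).
Jacobian J = [[-2·b - 3, -2·a + 1], [8·a·b + 2·b + 5, 4·a^2 + 2·a - 4]].
At the point, J = [[-5.0000, -1.0000], [15.0000, 2.0000]] (det J = 5.0000).
Solving J·Δ = −F gives Δ = (3.2000, -25.0000).
Then the next iterate is (a, b)₁ = (4.2000, -24.0000).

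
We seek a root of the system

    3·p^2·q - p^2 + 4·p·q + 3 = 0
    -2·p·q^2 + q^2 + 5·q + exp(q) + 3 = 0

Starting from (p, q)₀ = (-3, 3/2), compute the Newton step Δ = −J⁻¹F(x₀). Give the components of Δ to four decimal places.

(0.1077, -0.9923)

At (-3, 3/2): F = (16.5000, 30.731689).
Jacobian J = [[6·p·q - 2·p + 4·q, 3·p^2 + 4·p], [-2·q^2, -4·p·q + 2·q + exp(q) + 5]].
At the point, J = [[-15.0000, 15.0000], [-4.5000, 30.481689]] (det J = -389.725336).
Solving J·Δ = −F gives Δ = (0.1077, -0.9923).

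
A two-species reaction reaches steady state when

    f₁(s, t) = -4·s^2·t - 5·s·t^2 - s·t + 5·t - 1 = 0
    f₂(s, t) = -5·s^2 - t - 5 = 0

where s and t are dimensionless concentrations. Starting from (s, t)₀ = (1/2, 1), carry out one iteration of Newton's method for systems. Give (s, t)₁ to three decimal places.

(4.850, -28.000)

At (1/2, 1): F = (0.000, -7.250).
Jacobian J = [[-8·s·t - 5·t^2 - t, -4·s^2 - 10·s·t - s + 5], [-10·s, -1]].
At the point, J = [[-10.000, -1.500], [-5.000, -1.000]] (det J = 2.500).
Solving J·Δ = −F gives Δ = (4.350, -29.000).
Then the next iterate is (s, t)₁ = (4.850, -28.000).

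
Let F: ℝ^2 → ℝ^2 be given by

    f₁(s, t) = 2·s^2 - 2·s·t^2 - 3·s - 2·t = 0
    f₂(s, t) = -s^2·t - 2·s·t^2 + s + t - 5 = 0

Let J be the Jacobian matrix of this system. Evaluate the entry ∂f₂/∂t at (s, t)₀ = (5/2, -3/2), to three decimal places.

∂f₂/∂t = -s^2 - 4·s·t + 1.
At (5/2, -3/2) this is 9.750.

9.750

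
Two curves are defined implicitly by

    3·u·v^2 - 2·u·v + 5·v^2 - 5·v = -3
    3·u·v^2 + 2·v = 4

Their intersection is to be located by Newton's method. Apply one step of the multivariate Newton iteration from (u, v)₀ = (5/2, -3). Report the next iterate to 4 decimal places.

At (5/2, -3): F = (145.5000, 57.5000).
Jacobian J = [[3·v^2 - 2·v, 6·u·v - 2·u + 10·v - 5], [3·v^2, 6·u·v + 2]].
At the point, J = [[33.0000, -85.0000], [27.0000, -43.0000]] (det J = 876.0000).
Solving J·Δ = −F gives Δ = (1.5628, 2.3185).
Then the next iterate is (u, v)₁ = (4.0628, -0.6815).

(4.0628, -0.6815)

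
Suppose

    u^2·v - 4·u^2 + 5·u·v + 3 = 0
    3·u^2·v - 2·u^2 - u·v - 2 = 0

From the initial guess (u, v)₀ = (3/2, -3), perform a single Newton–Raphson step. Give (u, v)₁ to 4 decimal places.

(1.1920, -0.5217)

At (3/2, -3): F = (-35.2500, -22.2500).
Jacobian J = [[2·u·v - 8·u + 5·v, u^2 + 5·u], [6·u·v - 4·u - v, 3·u^2 - u]].
At the point, J = [[-36.0000, 9.7500], [-30.0000, 5.2500]] (det J = 103.5000).
Solving J·Δ = −F gives Δ = (-0.3080, 2.4783).
Then the next iterate is (u, v)₁ = (1.1920, -0.5217).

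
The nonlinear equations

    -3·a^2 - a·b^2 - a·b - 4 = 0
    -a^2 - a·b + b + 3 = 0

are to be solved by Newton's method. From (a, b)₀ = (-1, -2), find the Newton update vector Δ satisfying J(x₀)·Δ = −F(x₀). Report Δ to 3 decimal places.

At (-1, -2): F = (-5.000, -2.000).
Jacobian J = [[-6·a - b^2 - b, -2·a·b - a], [-2·a - b, -a + 1]].
At the point, J = [[4.000, -3.000], [4.000, 2.000]] (det J = 20.000).
Solving J·Δ = −F gives Δ = (0.800, -0.600).

(0.800, -0.600)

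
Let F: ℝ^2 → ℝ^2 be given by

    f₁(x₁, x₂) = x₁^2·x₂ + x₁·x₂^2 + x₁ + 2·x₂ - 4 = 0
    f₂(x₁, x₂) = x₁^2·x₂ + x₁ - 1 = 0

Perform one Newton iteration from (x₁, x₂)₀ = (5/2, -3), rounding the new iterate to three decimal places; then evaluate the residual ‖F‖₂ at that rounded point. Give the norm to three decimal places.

5.714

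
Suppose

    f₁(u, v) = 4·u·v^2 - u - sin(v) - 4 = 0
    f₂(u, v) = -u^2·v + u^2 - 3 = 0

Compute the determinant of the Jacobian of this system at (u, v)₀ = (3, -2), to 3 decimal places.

J = [[4·v^2 - 1, 8·u·v - cos(v)], [-2·u·v + 2·u, -u^2]].
At the point, J = [[15.000, -47.58385], [18.000, -9.000]].
det J = 721.509.

721.509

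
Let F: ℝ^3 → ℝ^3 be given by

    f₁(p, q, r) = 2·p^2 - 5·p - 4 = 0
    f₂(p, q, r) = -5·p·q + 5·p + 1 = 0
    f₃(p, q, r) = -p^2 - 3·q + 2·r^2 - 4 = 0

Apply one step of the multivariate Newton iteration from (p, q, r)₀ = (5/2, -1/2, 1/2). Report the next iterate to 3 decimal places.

(3.300, 1.560, 9.715)

At (5/2, -1/2, 1/2): F = (-4.000, 19.750, -8.250).
Jacobian J = [[4·p - 5, 0, 0], [-5·q + 5, -5·p, 0], [-2·p, -3, 4·r]].
At the point, J = [[5.000, 0.000, 0.000], [7.500, -12.500, 0.000], [-5.000, -3.000, 2.000]] (det J = -125.000).
Solving J·Δ = −F gives Δ = (0.800, 2.060, 9.215).
Then the next iterate is (p, q, r)₁ = (3.300, 1.560, 9.715).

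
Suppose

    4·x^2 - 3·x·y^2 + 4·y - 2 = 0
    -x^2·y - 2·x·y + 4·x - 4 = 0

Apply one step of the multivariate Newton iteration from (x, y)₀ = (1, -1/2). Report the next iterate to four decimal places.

At (1, -1/2): F = (-0.7500, 1.5000).
Jacobian J = [[8·x - 3·y^2, -6·x·y + 4], [-2·x·y - 2·y + 4, -x^2 - 2·x]].
At the point, J = [[7.2500, 7.0000], [6.0000, -3.0000]] (det J = -63.7500).
Solving J·Δ = −F gives Δ = (-0.1294, 0.2412).
Then the next iterate is (x, y)₁ = (0.8706, -0.2588).

(0.8706, -0.2588)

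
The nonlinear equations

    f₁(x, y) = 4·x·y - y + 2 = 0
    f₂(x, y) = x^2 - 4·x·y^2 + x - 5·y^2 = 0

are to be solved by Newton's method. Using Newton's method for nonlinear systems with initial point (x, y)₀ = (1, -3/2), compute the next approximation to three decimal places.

(0.911, -0.844)

At (1, -3/2): F = (-2.500, -18.250).
Jacobian J = [[4·y, 4·x - 1], [2·x - 4·y^2 + 1, -8·x·y - 10·y]].
At the point, J = [[-6.000, 3.000], [-6.000, 27.000]] (det J = -144.000).
Solving J·Δ = −F gives Δ = (-0.089, 0.656).
Then the next iterate is (x, y)₁ = (0.911, -0.844).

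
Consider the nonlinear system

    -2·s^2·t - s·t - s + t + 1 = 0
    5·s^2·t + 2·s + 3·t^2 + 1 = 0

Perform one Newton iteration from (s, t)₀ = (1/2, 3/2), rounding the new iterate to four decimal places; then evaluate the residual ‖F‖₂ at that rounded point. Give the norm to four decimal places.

3.2888

At (1/2, 3/2): F = (0.5000, 10.6250).
Jacobian J = [[-4·s·t - t - 1, -2·s^2 - s + 1], [10·s·t + 2, 5·s^2 + 6·t]].
At the point, J = [[-5.5000, 0.0000], [9.5000, 10.2500]] (det J = -56.3750).
Solving J·Δ = −F gives Δ = (0.0909, -1.1208).
Then the next iterate is (s, t)₁ = (0.5909, 0.3792).
Re-evaluating at (0.5909, 0.3792): F = (0.299426, 3.275191), so ‖F‖₂ = 3.2888.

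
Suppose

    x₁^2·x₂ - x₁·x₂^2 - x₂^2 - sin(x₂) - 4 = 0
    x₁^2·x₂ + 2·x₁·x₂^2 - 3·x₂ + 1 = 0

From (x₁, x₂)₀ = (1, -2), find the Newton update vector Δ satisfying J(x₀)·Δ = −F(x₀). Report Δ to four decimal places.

At (1, -2): F = (-13.090703, 13.0000).
Jacobian J = [[2·x₁·x₂ - x₂^2, x₁^2 - 2·x₁·x₂ - 2·x₂ - cos(x₂)], [2·x₁·x₂ + 2·x₂^2, x₁^2 + 4·x₁·x₂ - 3]].
At the point, J = [[-8.0000, 9.416147], [4.0000, -10.0000]] (det J = 42.335413).
Solving J·Δ = −F gives Δ = (-0.2007, 1.2197).

(-0.2007, 1.2197)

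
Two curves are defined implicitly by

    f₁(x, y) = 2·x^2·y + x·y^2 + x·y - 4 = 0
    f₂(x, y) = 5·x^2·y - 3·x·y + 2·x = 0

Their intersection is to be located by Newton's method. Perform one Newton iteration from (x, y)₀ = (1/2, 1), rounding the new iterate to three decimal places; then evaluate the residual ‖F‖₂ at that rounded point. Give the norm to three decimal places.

At (1/2, 1): F = (-2.500, 0.750).
Jacobian J = [[4·x·y + y^2 + y, 2·x^2 + 2·x·y + x], [10·x·y - 3·y + 2, 5·x^2 - 3·x]].
At the point, J = [[4.000, 2.000], [4.000, -0.250]] (det J = -9.000).
Solving J·Δ = −F gives Δ = (-0.097, 1.444).
Then the next iterate is (x, y)₁ = (0.403, 2.444).
Re-evaluating at (0.403, 2.444): F = (0.18596, -0.16416), so ‖F‖₂ = 0.248.

0.248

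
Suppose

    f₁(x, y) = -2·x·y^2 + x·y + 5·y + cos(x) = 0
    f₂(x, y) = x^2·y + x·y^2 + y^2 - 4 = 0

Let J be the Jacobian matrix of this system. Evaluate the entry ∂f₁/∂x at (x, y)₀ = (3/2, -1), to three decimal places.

∂f₁/∂x = -2·y^2 + y - sin(x).
At (3/2, -1) this is -3.997.

-3.997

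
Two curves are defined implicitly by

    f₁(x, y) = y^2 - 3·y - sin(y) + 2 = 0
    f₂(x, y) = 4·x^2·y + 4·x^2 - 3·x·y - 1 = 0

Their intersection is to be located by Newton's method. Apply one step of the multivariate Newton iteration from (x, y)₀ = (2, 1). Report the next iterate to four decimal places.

(1.3263, 0.4537)

At (2, 1): F = (-0.841471, 25.0000).
Jacobian J = [[0, 2·y - cos(y) - 3], [8·x·y + 8·x - 3·y, 4·x^2 - 3·x]].
At the point, J = [[0.0000, -1.540302], [29.0000, 10.0000]] (det J = 44.668767).
Solving J·Δ = −F gives Δ = (-0.6737, -0.5463).
Then the next iterate is (x, y)₁ = (1.3263, 0.4537).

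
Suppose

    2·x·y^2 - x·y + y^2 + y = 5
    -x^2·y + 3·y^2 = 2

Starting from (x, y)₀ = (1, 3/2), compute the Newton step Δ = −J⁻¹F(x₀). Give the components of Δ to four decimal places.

At (1, 3/2): F = (1.7500, 3.2500).
Jacobian J = [[2·y^2 - y, 4·x·y - x + 2·y + 1], [-2·x·y, -x^2 + 6·y]].
At the point, J = [[3.0000, 9.0000], [-3.0000, 8.0000]] (det J = 51.0000).
Solving J·Δ = −F gives Δ = (0.2990, -0.2941).

(0.2990, -0.2941)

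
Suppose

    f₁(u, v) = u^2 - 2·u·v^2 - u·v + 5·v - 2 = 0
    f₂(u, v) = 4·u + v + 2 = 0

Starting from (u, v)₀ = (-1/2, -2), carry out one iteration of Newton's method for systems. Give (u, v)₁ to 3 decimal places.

At (-1/2, -2): F = (-8.750, -2.000).
Jacobian J = [[2·u - 2·v^2 - v, -4·u·v - u + 5], [4, 1]].
At the point, J = [[-7.000, 1.500], [4.000, 1.000]] (det J = -13.000).
Solving J·Δ = −F gives Δ = (-0.442, 3.769).
Then the next iterate is (u, v)₁ = (-0.942, 1.769).

(-0.942, 1.769)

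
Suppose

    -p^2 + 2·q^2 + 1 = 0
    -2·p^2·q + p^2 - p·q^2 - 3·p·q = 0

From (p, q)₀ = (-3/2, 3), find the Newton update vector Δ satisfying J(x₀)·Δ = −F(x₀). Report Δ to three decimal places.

(0.607, -1.548)

At (-3/2, 3): F = (16.750, 15.750).
Jacobian J = [[-2·p, 4·q], [-4·p·q + 2·p - q^2 - 3·q, -2·p^2 - 2·p·q - 3·p]].
At the point, J = [[3.000, 12.000], [-3.000, 9.000]] (det J = 63.000).
Solving J·Δ = −F gives Δ = (0.607, -1.548).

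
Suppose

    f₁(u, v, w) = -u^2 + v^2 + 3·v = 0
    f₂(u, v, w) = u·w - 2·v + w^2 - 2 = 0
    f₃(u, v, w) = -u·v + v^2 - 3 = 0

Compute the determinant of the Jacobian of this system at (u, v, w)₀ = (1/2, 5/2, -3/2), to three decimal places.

38.750

J = [[-2·u, 2·v + 3, 0], [w, -2, u + 2·w], [-v, -u + 2·v, 0]].
At the point, J = [[-1.000, 8.000, 0.000], [-1.500, -2.000, -2.500], [-2.500, 4.500, 0.000]].
det J = 38.750.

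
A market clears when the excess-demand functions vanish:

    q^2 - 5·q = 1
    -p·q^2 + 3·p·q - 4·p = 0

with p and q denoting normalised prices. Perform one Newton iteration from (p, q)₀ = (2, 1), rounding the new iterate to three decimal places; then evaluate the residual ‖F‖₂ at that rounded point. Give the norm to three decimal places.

11.099

At (2, 1): F = (-5.000, -4.000).
Jacobian J = [[0, 2·q - 5], [-q^2 + 3·q - 4, -2·p·q + 3·p]].
At the point, J = [[0.000, -3.000], [-2.000, 2.000]] (det J = -6.000).
Solving J·Δ = −F gives Δ = (-3.667, -1.667).
Then the next iterate is (p, q)₁ = (-1.667, -0.667).
Re-evaluating at (-1.667, -0.667): F = (2.77989, 10.74530), so ‖F‖₂ = 11.099.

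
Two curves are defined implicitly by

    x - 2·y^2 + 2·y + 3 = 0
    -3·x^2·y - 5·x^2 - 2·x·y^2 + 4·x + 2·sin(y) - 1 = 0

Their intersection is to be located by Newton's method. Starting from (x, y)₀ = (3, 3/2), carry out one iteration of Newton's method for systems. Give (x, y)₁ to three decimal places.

At (3, 3/2): F = (4.500, -86.00501).
Jacobian J = [[1, -4·y + 2], [-6·x·y - 10·x - 2·y^2 + 4, -3·x^2 - 4·x·y + 2·cos(y)]].
At the point, J = [[1.000, -4.000], [-57.500, -44.85853]] (det J = -274.85853).
Solving J·Δ = −F gives Δ = (-1.986, 0.628).
Then the next iterate is (x, y)₁ = (1.014, 2.128).

(1.014, 2.128)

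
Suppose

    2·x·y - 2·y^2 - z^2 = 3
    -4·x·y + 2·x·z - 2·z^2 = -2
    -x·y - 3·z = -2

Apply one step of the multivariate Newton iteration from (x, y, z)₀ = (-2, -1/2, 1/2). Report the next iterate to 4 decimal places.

At (-2, -1/2, 1/2): F = (-1.7500, -4.5000, -0.5000).
Jacobian J = [[2·y, 2·x - 4·y, -2·z], [-4·y + 2·z, -4·x, 2·x - 4·z], [-y, -x, -3]].
At the point, J = [[-1.0000, -2.0000, -1.0000], [3.0000, 8.0000, -6.0000], [0.5000, 2.0000, -3.0000]] (det J = -2.0000).
Solving J·Δ = −F gives Δ = (23.5000, -10.8750, -3.5000).
Then the next iterate is (x, y, z)₁ = (21.5000, -11.3750, -3.0000).

(21.5000, -11.3750, -3.0000)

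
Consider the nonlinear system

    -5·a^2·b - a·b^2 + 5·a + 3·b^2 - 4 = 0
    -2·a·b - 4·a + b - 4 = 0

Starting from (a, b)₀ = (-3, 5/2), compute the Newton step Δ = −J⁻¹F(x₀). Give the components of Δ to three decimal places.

At (-3, 5/2): F = (-94.000, 25.500).
Jacobian J = [[-10·a·b - b^2 + 5, -5·a^2 - 2·a·b + 6·b], [-2·b - 4, -2·a + 1]].
At the point, J = [[73.750, -15.000], [-9.000, 7.000]] (det J = 381.250).
Solving J·Δ = −F gives Δ = (0.723, -2.714).

(0.723, -2.714)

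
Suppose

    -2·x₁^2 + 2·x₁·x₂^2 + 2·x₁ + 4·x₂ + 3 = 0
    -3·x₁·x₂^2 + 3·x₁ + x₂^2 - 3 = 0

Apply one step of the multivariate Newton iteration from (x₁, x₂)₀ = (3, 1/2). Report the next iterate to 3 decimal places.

At (3, 1/2): F = (-5.500, 4.000).
Jacobian J = [[-4·x₁ + 2·x₂^2 + 2, 4·x₁·x₂ + 4], [-3·x₂^2 + 3, -6·x₁·x₂ + 2·x₂]].
At the point, J = [[-9.500, 10.000], [2.250, -8.000]] (det J = 53.500).
Solving J·Δ = −F gives Δ = (-0.075, 0.479).
Then the next iterate is (x₁, x₂)₁ = (2.925, 0.979).

(2.925, 0.979)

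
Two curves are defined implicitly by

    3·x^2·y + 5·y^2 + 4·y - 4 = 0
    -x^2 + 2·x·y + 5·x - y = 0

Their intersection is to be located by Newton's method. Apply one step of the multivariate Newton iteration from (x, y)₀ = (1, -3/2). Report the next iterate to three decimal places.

(2.861, -4.000)

At (1, -3/2): F = (-3.250, 2.500).
Jacobian J = [[6·x·y, 3·x^2 + 10·y + 4], [-2·x + 2·y + 5, 2·x - 1]].
At the point, J = [[-9.000, -8.000], [0.000, 1.000]] (det J = -9.000).
Solving J·Δ = −F gives Δ = (1.861, -2.500).
Then the next iterate is (x, y)₁ = (2.861, -4.000).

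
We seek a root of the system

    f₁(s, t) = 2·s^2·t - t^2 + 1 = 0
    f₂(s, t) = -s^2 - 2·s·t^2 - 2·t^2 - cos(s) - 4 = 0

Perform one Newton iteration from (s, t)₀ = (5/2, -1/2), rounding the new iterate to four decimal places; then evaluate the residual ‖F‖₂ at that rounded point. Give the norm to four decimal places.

At (5/2, -1/2): F = (-5.5000, -11.198856).
Jacobian J = [[4·s·t, 2·s^2 - 2·t], [-2·s - 2·t^2 + sin(s), -4·s·t - 4·t]].
At the point, J = [[-5.0000, 13.5000], [-4.901528, 7.0000]] (det J = 31.170626).
Solving J·Δ = −F gives Δ = (-3.6151, -0.9315).
Then the next iterate is (s, t)₁ = (-1.1151, -1.4315).
Re-evaluating at (-1.1151, -1.4315): F = (-4.609184, -5.211812), so ‖F‖₂ = 6.9576.

6.9576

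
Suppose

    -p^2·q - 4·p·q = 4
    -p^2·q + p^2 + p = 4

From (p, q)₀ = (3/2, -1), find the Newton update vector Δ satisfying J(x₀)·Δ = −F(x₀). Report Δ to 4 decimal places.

At (3/2, -1): F = (4.2500, 2.0000).
Jacobian J = [[-2·p·q - 4·q, -p^2 - 4·p], [-2·p·q + 2·p + 1, -p^2]].
At the point, J = [[7.0000, -8.2500], [7.0000, -2.2500]] (det J = 42.0000).
Solving J·Δ = −F gives Δ = (-0.1652, 0.3750).

(-0.1652, 0.3750)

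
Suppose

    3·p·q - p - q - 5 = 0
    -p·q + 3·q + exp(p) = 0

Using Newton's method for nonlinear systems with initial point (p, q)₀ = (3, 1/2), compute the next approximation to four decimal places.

At (3, 1/2): F = (-4.0000, 20.085537).
Jacobian J = [[3·q - 1, 3·p - 1], [-q + exp(p), -p + 3]].
At the point, J = [[0.5000, 8.0000], [19.585537, 0.0000]] (det J = -156.684295).
Solving J·Δ = −F gives Δ = (-1.0255, 0.5641).
Then the next iterate is (p, q)₁ = (1.9745, 1.0641).

(1.9745, 1.0641)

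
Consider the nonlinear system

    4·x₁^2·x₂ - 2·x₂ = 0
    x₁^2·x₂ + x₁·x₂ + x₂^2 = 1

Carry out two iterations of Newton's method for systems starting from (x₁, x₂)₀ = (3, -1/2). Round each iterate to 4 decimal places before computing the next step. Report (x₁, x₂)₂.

(5.2239, 0.3897)

At (3, -1/2): F = (-17.0000, -6.7500).
Jacobian J = [[8·x₁·x₂, 4·x₁^2 - 2], [2·x₁·x₂ + x₂, x₁^2 + x₁ + 2·x₂]].
At the point, J = [[-12.0000, 34.0000], [-3.5000, 11.0000]] (det J = -13.0000).
Solving J·Δ = −F gives Δ = (3.2692, 1.6538).
Then the next iterate is (x₁, x₂)₁ = (6.2692, 1.1538).
Round to (6.2692, 1.1538) and repeat: F = (179.082999, 52.912307), J = [[57.867224, 155.211475], [15.620606, 47.879669]].
Δ = (-1.0453, -0.7641), so (x₁, x₂)₂ = (5.2239, 0.3897).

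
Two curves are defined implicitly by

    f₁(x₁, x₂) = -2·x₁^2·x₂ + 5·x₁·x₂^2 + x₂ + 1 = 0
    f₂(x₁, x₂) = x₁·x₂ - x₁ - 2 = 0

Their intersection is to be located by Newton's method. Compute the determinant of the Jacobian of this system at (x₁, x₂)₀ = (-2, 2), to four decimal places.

J = [[-4·x₁·x₂ + 5·x₂^2, -2·x₁^2 + 10·x₁·x₂ + 1], [x₂ - 1, x₁]].
At the point, J = [[36.0000, -47.0000], [1.0000, -2.0000]].
det J = -25.0000.

-25.0000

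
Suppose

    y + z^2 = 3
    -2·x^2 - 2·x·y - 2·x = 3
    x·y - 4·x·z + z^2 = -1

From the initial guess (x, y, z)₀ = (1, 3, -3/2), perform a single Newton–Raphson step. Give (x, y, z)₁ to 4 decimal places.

At (1, 3, -3/2): F = (2.2500, -13.0000, 12.2500).
Jacobian J = [[0, 1, 2·z], [-4·x - 2·y - 2, -2·x, 0], [y - 4·z, x, -4·x + 2·z]].
At the point, J = [[0.0000, 1.0000, -3.0000], [-12.0000, -2.0000, 0.0000], [9.0000, 1.0000, -7.0000]] (det J = -102.0000).
Solving J·Δ = −F gives Δ = (-0.9216, -0.9706, 0.4265).
Then the next iterate is (x, y, z)₁ = (0.0784, 2.0294, -1.0735).

(0.0784, 2.0294, -1.0735)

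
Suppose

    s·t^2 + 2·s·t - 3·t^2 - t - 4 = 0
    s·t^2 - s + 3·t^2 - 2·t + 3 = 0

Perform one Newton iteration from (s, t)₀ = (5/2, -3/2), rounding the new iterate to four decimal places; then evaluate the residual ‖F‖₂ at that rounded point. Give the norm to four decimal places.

At (5/2, -3/2): F = (-11.1250, 15.8750).
Jacobian J = [[t^2 + 2·t, 2·s·t + 2·s - 6·t - 1], [t^2 - 1, 2·s·t + 6·t - 2]].
At the point, J = [[-0.7500, 5.5000], [1.2500, -18.5000]] (det J = 7.0000).
Solving J·Δ = −F gives Δ = (-16.9286, -0.2857).
Then the next iterate is (s, t)₁ = (-14.4286, -1.7857).
Re-evaluating at (-14.4286, -1.7857): F = (-6.259002, -15.442657), so ‖F‖₂ = 16.6629.

16.6629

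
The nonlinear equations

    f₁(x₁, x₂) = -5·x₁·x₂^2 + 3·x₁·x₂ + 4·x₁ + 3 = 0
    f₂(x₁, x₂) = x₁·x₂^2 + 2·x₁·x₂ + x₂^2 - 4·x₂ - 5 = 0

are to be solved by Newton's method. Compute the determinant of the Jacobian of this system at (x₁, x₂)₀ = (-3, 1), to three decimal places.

-91.000

J = [[-5·x₂^2 + 3·x₂ + 4, -10·x₁·x₂ + 3·x₁], [x₂^2 + 2·x₂, 2·x₁·x₂ + 2·x₁ + 2·x₂ - 4]].
At the point, J = [[2.000, 21.000], [3.000, -14.000]].
det J = -91.000.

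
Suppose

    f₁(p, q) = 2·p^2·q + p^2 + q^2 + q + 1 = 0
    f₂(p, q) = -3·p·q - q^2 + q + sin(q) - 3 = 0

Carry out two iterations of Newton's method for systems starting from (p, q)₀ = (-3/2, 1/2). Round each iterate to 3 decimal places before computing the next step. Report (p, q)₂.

(-0.687, -0.054)

At (-3/2, 1/2): F = (6.250, -0.02057).
Jacobian J = [[4·p·q + 2·p, 2·p^2 + 2·q + 1], [-3·q, -3·p - 2·q + cos(q) + 1]].
At the point, J = [[-6.000, 6.500], [-1.500, 5.37758]] (det J = -22.51550).
Solving J·Δ = −F gives Δ = (1.499, 0.422).
Then the next iterate is (p, q)₁ = (-0.001, 0.922).
Round to (-0.001, 0.922) and repeat: F = (2.77209, -2.12851), J = [[-0.00569, 2.84400], [-2.766, -0.23677]].
Δ = (-0.686, -0.976), so (p, q)₂ = (-0.687, -0.054).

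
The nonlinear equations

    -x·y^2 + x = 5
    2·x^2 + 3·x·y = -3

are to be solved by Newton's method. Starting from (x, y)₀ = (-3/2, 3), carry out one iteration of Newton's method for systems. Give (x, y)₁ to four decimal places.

(-4.0000, 0.0000)

At (-3/2, 3): F = (7.0000, -6.0000).
Jacobian J = [[-y^2 + 1, -2·x·y], [4·x + 3·y, 3·x]].
At the point, J = [[-8.0000, 9.0000], [3.0000, -4.5000]] (det J = 9.0000).
Solving J·Δ = −F gives Δ = (-2.5000, -3.0000).
Then the next iterate is (x, y)₁ = (-4.0000, 0.0000).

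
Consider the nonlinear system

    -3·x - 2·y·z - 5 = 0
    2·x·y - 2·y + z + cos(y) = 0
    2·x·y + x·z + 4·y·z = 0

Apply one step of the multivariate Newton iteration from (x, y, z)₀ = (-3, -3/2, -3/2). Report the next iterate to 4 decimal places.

(-1.6687, -0.4910, -1.0110)

At (-3, -3/2, -3/2): F = (-0.5000, 10.570737, 22.5000).
Jacobian J = [[-3, -2·z, -2·y], [2·y, 2·x - sin(y) - 2, 1], [2·y + z, 2·x + 4·z, x + 4·y]].
At the point, J = [[-3.0000, 3.0000, 3.0000], [-3.0000, -7.002505, 1.0000], [-4.5000, -12.0000, -9.0000]] (det J = -306.101453).
Solving J·Δ = −F gives Δ = (1.3313, 1.0090, 0.4890).
Then the next iterate is (x, y, z)₁ = (-1.6687, -0.4910, -1.0110).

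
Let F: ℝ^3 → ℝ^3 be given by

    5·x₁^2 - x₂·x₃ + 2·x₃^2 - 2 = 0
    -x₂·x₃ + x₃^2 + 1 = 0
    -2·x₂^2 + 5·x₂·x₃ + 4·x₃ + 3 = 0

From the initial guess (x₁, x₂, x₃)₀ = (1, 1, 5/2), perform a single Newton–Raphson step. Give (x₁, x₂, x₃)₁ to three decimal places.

(1.052, 0.093, 0.746)

At (1, 1, 5/2): F = (13.000, 4.750, 23.500).
Jacobian J = [[10·x₁, -x₃, -x₂ + 4·x₃], [0, -x₃, -x₂ + 2·x₃], [0, -4·x₂ + 5·x₃, 5·x₂ + 4]].
At the point, J = [[10.000, -2.500, 9.000], [0.000, -2.500, 4.000], [0.000, 8.500, 9.000]] (det J = -565.000).
Solving J·Δ = −F gives Δ = (0.052, -0.907, -1.754).
Then the next iterate is (x₁, x₂, x₃)₁ = (1.052, 0.093, 0.746).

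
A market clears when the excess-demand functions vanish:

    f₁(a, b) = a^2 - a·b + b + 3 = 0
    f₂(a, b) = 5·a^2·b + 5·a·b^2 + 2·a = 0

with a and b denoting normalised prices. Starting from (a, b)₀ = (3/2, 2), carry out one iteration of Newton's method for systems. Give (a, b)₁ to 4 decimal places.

At (3/2, 2): F = (4.2500, 55.5000).
Jacobian J = [[2·a - b, -a + 1], [10·a·b + 5·b^2 + 2, 5·a^2 + 10·a·b]].
At the point, J = [[1.0000, -0.5000], [52.0000, 41.2500]] (det J = 67.2500).
Solving J·Δ = −F gives Δ = (-3.0195, 2.4610).
Then the next iterate is (a, b)₁ = (-1.5195, 4.4610).

(-1.5195, 4.4610)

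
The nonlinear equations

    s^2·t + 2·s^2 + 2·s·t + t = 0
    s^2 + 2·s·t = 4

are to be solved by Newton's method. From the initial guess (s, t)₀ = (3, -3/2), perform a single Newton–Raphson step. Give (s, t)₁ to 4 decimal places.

At (3, -3/2): F = (-6.0000, -4.0000).
Jacobian J = [[2·s·t + 4·s + 2·t, s^2 + 2·s + 1], [2·s + 2·t, 2·s]].
At the point, J = [[0.0000, 16.0000], [3.0000, 6.0000]] (det J = -48.0000).
Solving J·Δ = −F gives Δ = (0.5833, 0.3750).
Then the next iterate is (s, t)₁ = (3.5833, -1.1250).

(3.5833, -1.1250)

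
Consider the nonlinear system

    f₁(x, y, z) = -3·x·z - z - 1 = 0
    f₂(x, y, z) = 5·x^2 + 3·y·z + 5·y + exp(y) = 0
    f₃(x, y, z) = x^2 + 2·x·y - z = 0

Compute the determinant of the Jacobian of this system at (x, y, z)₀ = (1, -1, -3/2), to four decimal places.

-56.9055

J = [[-3·z, 0, -3·x - 1], [10·x, 3·z + exp(y) + 5, 3·y], [2·x + 2·y, 2·x, -1]].
At the point, J = [[4.5000, 0.0000, -4.0000], [10.0000, 0.867879, -3.0000], [0.0000, 2.0000, -1.0000]].
det J = -56.9055.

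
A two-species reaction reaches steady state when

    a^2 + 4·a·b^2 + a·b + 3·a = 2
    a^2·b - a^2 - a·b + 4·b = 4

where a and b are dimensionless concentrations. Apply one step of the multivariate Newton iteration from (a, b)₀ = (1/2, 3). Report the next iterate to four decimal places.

(0.5881, 1.1568)

At (1/2, 3): F = (19.2500, 7.0000).
Jacobian J = [[2·a + 4·b^2 + b + 3, 8·a·b + a], [2·a·b - 2·a - b, a^2 - a + 4]].
At the point, J = [[43.0000, 12.5000], [-1.0000, 3.7500]] (det J = 173.7500).
Solving J·Δ = −F gives Δ = (0.0881, -1.8432).
Then the next iterate is (a, b)₁ = (0.5881, 1.1568).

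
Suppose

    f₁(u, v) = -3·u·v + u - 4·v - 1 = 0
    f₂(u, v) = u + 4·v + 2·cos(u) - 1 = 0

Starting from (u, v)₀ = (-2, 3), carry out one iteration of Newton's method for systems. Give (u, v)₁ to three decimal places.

(-2.115, 1.039)

At (-2, 3): F = (3.000, 8.16771).
Jacobian J = [[-3·v + 1, -3·u - 4], [-2·sin(u) + 1, 4]].
At the point, J = [[-8.000, 2.000], [2.81859, 4.000]] (det J = -37.63719).
Solving J·Δ = −F gives Δ = (-0.115, -1.961).
Then the next iterate is (u, v)₁ = (-2.115, 1.039).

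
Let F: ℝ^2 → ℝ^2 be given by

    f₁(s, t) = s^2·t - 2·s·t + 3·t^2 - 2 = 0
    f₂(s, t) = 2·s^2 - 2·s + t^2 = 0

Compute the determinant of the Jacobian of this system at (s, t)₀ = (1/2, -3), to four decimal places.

-18.0000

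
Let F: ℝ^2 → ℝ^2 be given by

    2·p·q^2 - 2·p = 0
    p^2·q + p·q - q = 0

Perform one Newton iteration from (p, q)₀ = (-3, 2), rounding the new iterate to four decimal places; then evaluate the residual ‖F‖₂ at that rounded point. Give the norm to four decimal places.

At (-3, 2): F = (-18.0000, 10.0000).
Jacobian J = [[2·q^2 - 2, 4·p·q], [2·p·q + q, p^2 + p - 1]].
At the point, J = [[6.0000, -24.0000], [-10.0000, 5.0000]] (det J = -210.0000).
Solving J·Δ = −F gives Δ = (0.7143, -0.5714).
Then the next iterate is (p, q)₁ = (-2.2857, 1.4286).
Re-evaluating at (-2.2857, 1.4286): F = (-4.758361, 2.769662), so ‖F‖₂ = 5.5057.

5.5057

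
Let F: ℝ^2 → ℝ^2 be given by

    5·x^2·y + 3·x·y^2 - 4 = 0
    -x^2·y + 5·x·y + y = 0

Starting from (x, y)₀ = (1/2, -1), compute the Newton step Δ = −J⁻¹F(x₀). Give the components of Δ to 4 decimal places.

(-1.3241, -0.6296)

At (1/2, -1): F = (-3.7500, -3.2500).
Jacobian J = [[10·x·y + 3·y^2, 5·x^2 + 6·x·y], [-2·x·y + 5·y, -x^2 + 5·x + 1]].
At the point, J = [[-2.0000, -1.7500], [-4.0000, 3.2500]] (det J = -13.5000).
Solving J·Δ = −F gives Δ = (-1.3241, -0.6296).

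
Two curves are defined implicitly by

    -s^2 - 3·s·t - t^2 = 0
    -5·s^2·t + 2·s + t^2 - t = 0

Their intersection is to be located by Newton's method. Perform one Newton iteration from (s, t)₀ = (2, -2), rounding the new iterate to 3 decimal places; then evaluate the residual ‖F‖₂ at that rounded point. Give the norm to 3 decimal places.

5.657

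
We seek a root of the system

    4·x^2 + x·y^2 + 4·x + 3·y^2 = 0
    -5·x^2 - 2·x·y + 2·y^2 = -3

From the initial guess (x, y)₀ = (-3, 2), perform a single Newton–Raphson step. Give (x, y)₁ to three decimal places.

(-1.500, 0.786)

At (-3, 2): F = (24.000, -22.000).
Jacobian J = [[8·x + y^2 + 4, 2·x·y + 6·y], [-10·x - 2·y, -2·x + 4·y]].
At the point, J = [[-16.000, 0.000], [26.000, 14.000]] (det J = -224.000).
Solving J·Δ = −F gives Δ = (1.500, -1.214).
Then the next iterate is (x, y)₁ = (-1.500, 0.786).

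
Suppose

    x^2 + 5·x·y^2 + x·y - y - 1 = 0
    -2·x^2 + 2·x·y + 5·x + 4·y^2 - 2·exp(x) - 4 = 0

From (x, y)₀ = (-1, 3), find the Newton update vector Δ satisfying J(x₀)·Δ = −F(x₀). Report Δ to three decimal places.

(0.366, -1.068)

At (-1, 3): F = (-51.000, 18.26424).
Jacobian J = [[2·x + 5·y^2 + y, 10·x·y + x - 1], [-4·x + 2·y - 2·exp(x) + 5, 2·x + 8·y]].
At the point, J = [[46.000, -32.000], [14.26424, 22.000]] (det J = 1468.45572).
Solving J·Δ = −F gives Δ = (0.366, -1.068).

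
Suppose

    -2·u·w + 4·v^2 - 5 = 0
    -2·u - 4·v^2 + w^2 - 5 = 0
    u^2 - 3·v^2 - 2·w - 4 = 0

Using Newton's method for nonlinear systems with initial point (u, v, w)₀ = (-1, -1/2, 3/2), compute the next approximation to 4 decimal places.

(-2.6368, -0.0658, 0.4132)

At (-1, -1/2, 3/2): F = (-1.0000, -1.7500, -6.7500).
Jacobian J = [[-2·w, 8·v, -2·u], [-2, -8·v, 2·w], [2·u, -6·v, -2]].
At the point, J = [[-3.0000, -4.0000, 2.0000], [-2.0000, 4.0000, 3.0000], [-2.0000, 3.0000, -2.0000]] (det J = 95.0000).
Solving J·Δ = −F gives Δ = (-1.6368, 0.4342, -1.0868).
Then the next iterate is (u, v, w)₁ = (-2.6368, -0.0658, 0.4132).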